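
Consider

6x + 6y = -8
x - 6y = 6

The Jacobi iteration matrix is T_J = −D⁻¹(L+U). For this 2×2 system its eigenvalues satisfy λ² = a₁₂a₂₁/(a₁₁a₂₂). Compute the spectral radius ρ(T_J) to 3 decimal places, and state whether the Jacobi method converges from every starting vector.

a₁₂a₂₁/(a₁₁a₂₂) = (6)·(1) / ((6)·(-6)) = -0.166667
ρ = √|-0.166667| = √0.166667 = 0.408
ρ < 1, so Jacobi converges

0.408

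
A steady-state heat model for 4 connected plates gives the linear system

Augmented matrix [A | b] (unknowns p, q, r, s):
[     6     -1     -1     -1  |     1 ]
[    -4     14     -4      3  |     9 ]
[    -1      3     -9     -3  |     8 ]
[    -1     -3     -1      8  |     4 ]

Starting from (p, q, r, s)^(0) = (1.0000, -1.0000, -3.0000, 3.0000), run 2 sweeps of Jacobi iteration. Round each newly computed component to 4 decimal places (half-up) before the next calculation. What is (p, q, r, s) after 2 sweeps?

(-0.3383, 0.0030, -1.0377, -0.0059)

Iteration 1:
  p = (1 - (-1)·-1.0000 - (-1)·-3.0000 - (-1)·3.0000) / (6) = 0.0000
  q = (9 - (-4)·1.0000 - (-4)·-3.0000 - (3)·3.0000) / (14) = -0.5714
  r = (8 - (-1)·1.0000 - (3)·-1.0000 - (-3)·3.0000) / (-9) = -2.3333
  s = (4 - (-1)·1.0000 - (-3)·-1.0000 - (-1)·-3.0000) / (8) = -0.1250
Iteration 2:
  p = (1 - (-1)·-0.5714 - (-1)·-2.3333 - (-1)·-0.1250) / (6) = -0.3383
  q = (9 - (-4)·0.0000 - (-4)·-2.3333 - (3)·-0.1250) / (14) = 0.0030
  r = (8 - (-1)·0.0000 - (3)·-0.5714 - (-3)·-0.1250) / (-9) = -1.0377
  s = (4 - (-1)·0.0000 - (-3)·-0.5714 - (-1)·-2.3333) / (8) = -0.0059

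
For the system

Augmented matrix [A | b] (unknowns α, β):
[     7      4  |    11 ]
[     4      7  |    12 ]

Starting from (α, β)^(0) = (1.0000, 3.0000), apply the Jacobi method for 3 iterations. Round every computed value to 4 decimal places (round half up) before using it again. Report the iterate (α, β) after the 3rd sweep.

(0.5452, 1.1895)

Iteration 1:
  α = (11 - (4)·3.0000) / (7) = -0.1429
  β = (12 - (4)·1.0000) / (7) = 1.1429
Iteration 2:
  α = (11 - (4)·1.1429) / (7) = 0.9183
  β = (12 - (4)·-0.1429) / (7) = 1.7959
Iteration 3:
  α = (11 - (4)·1.7959) / (7) = 0.5452
  β = (12 - (4)·0.9183) / (7) = 1.1895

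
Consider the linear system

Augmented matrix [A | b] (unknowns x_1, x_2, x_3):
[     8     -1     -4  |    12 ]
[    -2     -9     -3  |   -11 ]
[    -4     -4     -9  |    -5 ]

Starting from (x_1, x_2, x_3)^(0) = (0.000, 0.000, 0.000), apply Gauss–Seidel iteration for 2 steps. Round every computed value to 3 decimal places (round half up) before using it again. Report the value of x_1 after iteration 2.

1.358

Iteration 1:
  x_1 = (12 - (-1)·0.000 - (-4)·0.000) / (8) = 1.500
  x_2 = (-11 - (-2)·1.500 - (-3)·0.000) / (-9) = 0.889
  x_3 = (-5 - (-4)·1.500 - (-4)·0.889) / (-9) = -0.506
Iteration 2:
  x_1 = (12 - (-1)·0.889 - (-4)·-0.506) / (8) = 1.358
  x_2 = (-11 - (-2)·1.358 - (-3)·-0.506) / (-9) = 1.089
  x_3 = (-5 - (-4)·1.358 - (-4)·1.089) / (-9) = -0.532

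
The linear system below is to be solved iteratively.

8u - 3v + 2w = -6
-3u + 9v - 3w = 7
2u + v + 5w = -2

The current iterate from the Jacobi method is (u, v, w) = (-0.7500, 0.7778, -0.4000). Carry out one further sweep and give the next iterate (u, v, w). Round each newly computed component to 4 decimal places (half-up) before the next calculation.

One sweep:
  u = (-6 - (-3)·0.7778 - (2)·-0.4000) / (8) = -0.3583
  v = (7 - (-3)·-0.7500 - (-3)·-0.4000) / (9) = 0.3944
  w = (-2 - (2)·-0.7500 - (1)·0.7778) / (5) = -0.2556

(-0.3583, 0.3944, -0.2556)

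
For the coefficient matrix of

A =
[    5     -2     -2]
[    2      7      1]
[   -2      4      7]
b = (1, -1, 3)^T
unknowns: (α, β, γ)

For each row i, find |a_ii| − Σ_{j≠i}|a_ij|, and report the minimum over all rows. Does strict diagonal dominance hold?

1

row 1: |5| − (2+2) = 1
row 2: |7| − (2+1) = 4
row 3: |7| − (2+4) = 1
minimum over rows = 1 → strictly diagonally dominant (convergence guaranteed)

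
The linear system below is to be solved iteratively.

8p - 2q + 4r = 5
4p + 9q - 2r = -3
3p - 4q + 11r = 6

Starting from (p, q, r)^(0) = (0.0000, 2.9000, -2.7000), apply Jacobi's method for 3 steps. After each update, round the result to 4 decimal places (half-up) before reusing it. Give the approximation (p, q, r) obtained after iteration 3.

Iteration 1:
  p = (5 - (-2)·2.9000 - (4)·-2.7000) / (8) = 2.7000
  q = (-3 - (4)·0.0000 - (-2)·-2.7000) / (9) = -0.9333
  r = (6 - (3)·0.0000 - (-4)·2.9000) / (11) = 1.6000
Iteration 2:
  p = (5 - (-2)·-0.9333 - (4)·1.6000) / (8) = -0.4083
  q = (-3 - (4)·2.7000 - (-2)·1.6000) / (9) = -1.1778
  r = (6 - (3)·2.7000 - (-4)·-0.9333) / (11) = -0.5303
Iteration 3:
  p = (5 - (-2)·-1.1778 - (4)·-0.5303) / (8) = 0.5957
  q = (-3 - (4)·-0.4083 - (-2)·-0.5303) / (9) = -0.2697
  r = (6 - (3)·-0.4083 - (-4)·-1.1778) / (11) = 0.2285

(0.5957, -0.2697, 0.2285)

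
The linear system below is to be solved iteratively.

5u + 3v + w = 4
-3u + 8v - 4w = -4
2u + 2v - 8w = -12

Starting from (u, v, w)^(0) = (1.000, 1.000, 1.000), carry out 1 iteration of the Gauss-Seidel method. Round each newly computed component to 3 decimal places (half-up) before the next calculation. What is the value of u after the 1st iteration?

0.000

Iteration 1:
  u = (4 - (3)·1.000 - (1)·1.000) / (5) = 0.000
  v = (-4 - (-3)·0.000 - (-4)·1.000) / (8) = 0.000
  w = (-12 - (2)·0.000 - (2)·0.000) / (-8) = 1.500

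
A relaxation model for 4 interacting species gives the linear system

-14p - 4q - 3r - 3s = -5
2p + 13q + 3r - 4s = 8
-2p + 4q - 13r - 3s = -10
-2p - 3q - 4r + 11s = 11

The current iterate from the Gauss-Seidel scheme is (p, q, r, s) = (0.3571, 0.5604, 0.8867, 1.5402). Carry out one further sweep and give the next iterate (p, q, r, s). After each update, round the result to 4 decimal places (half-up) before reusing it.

One sweep:
  p = (-5 - (-4)·0.5604 - (-3)·0.8867 - (-3)·1.5402) / (-14) = -0.3230
  q = (8 - (2)·-0.3230 - (3)·0.8867 - (-4)·1.5402) / (13) = 0.9344
  r = (-10 - (-2)·-0.3230 - (4)·0.9344 - (-3)·1.5402) / (-13) = 0.7510
  s = (11 - (-2)·-0.3230 - (-3)·0.9344 - (-4)·0.7510) / (11) = 1.4692

(-0.3230, 0.9344, 0.7510, 1.4692)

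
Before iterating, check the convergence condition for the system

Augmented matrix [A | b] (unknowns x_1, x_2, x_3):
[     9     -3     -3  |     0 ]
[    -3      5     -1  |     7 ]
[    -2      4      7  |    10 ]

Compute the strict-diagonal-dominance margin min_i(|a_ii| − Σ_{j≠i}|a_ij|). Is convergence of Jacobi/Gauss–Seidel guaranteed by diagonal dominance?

row 1: |9| − (3+3) = 3
row 2: |5| − (3+1) = 1
row 3: |7| − (2+4) = 1
minimum over rows = 1 → strictly diagonally dominant (convergence guaranteed)

1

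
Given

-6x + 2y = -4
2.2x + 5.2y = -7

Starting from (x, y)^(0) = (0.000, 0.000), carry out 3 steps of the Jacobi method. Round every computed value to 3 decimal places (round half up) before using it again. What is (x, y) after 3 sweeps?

(0.124, -1.438)

Iteration 1:
  x = (-4 - (2)·0.000) / (-6) = 0.667
  y = (-7 - (2.2)·0.000) / (5.2) = -1.346
Iteration 2:
  x = (-4 - (2)·-1.346) / (-6) = 0.218
  y = (-7 - (2.2)·0.667) / (5.2) = -1.628
Iteration 3:
  x = (-4 - (2)·-1.628) / (-6) = 0.124
  y = (-7 - (2.2)·0.218) / (5.2) = -1.438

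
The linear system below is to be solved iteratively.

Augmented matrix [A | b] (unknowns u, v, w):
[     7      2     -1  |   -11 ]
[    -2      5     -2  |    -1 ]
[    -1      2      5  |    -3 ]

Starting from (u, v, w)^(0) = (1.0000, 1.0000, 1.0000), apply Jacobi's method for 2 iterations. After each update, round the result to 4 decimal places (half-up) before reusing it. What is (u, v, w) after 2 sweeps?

(-1.8571, -1.2057, -1.1829)

Iteration 1:
  u = (-11 - (2)·1.0000 - (-1)·1.0000) / (7) = -1.7143
  v = (-1 - (-2)·1.0000 - (-2)·1.0000) / (5) = 0.6000
  w = (-3 - (-1)·1.0000 - (2)·1.0000) / (5) = -0.8000
Iteration 2:
  u = (-11 - (2)·0.6000 - (-1)·-0.8000) / (7) = -1.8571
  v = (-1 - (-2)·-1.7143 - (-2)·-0.8000) / (5) = -1.2057
  w = (-3 - (-1)·-1.7143 - (2)·0.6000) / (5) = -1.1829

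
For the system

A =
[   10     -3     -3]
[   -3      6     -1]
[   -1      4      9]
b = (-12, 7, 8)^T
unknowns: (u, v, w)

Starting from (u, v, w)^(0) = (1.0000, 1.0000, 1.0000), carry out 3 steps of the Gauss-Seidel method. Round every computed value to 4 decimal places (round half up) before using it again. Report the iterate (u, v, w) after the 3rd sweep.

(-0.8199, 0.8284, 0.4296)

Iteration 1:
  u = (-12 - (-3)·1.0000 - (-3)·1.0000) / (10) = -0.6000
  v = (7 - (-3)·-0.6000 - (-1)·1.0000) / (6) = 1.0333
  w = (8 - (-1)·-0.6000 - (4)·1.0333) / (9) = 0.3630
Iteration 2:
  u = (-12 - (-3)·1.0333 - (-3)·0.3630) / (10) = -0.7811
  v = (7 - (-3)·-0.7811 - (-1)·0.3630) / (6) = 0.8366
  w = (8 - (-1)·-0.7811 - (4)·0.8366) / (9) = 0.4303
Iteration 3:
  u = (-12 - (-3)·0.8366 - (-3)·0.4303) / (10) = -0.8199
  v = (7 - (-3)·-0.8199 - (-1)·0.4303) / (6) = 0.8284
  w = (8 - (-1)·-0.8199 - (4)·0.8284) / (9) = 0.4296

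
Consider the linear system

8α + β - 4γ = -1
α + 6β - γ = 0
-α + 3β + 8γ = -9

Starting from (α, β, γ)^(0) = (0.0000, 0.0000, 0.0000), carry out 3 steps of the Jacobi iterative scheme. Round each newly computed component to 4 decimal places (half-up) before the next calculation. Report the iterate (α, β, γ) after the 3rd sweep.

Iteration 1:
  α = (-1 - (1)·0.0000 - (-4)·0.0000) / (8) = -0.1250
  β = (0 - (1)·0.0000 - (-1)·0.0000) / (6) = 0.0000
  γ = (-9 - (-1)·0.0000 - (3)·0.0000) / (8) = -1.1250
Iteration 2:
  α = (-1 - (1)·0.0000 - (-4)·-1.1250) / (8) = -0.6875
  β = (0 - (1)·-0.1250 - (-1)·-1.1250) / (6) = -0.1667
  γ = (-9 - (-1)·-0.1250 - (3)·0.0000) / (8) = -1.1406
Iteration 3:
  α = (-1 - (1)·-0.1667 - (-4)·-1.1406) / (8) = -0.6745
  β = (0 - (1)·-0.6875 - (-1)·-1.1406) / (6) = -0.0755
  γ = (-9 - (-1)·-0.6875 - (3)·-0.1667) / (8) = -1.1484

(-0.6745, -0.0755, -1.1484)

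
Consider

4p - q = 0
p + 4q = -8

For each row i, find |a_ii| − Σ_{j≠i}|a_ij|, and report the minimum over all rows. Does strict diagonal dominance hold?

row 1: |4| − (1) = 3
row 2: |4| − (1) = 3
minimum over rows = 3 → strictly diagonally dominant (convergence guaranteed)

3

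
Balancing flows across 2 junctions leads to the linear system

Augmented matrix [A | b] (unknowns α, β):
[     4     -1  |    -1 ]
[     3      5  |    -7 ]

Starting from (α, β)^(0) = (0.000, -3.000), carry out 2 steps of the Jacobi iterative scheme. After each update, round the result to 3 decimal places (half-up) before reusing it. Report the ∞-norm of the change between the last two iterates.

Iteration 1:
  α = (-1 - (-1)·-3.000) / (4) = -1.000
  β = (-7 - (3)·0.000) / (5) = -1.400
Iteration 2:
  α = (-1 - (-1)·-1.400) / (4) = -0.600
  β = (-7 - (3)·-1.000) / (5) = -0.800
Change: (0.400, 0.600) → max |·| = 0.600

0.600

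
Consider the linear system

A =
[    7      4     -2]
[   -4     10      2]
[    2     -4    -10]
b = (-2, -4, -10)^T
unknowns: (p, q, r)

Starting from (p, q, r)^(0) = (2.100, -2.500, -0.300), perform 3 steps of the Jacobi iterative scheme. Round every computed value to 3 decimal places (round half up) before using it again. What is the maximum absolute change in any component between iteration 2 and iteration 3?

Iteration 1:
  p = (-2 - (4)·-2.500 - (-2)·-0.300) / (7) = 1.057
  q = (-4 - (-4)·2.100 - (2)·-0.300) / (10) = 0.500
  r = (-10 - (2)·2.100 - (-4)·-2.500) / (-10) = 2.420
Iteration 2:
  p = (-2 - (4)·0.500 - (-2)·2.420) / (7) = 0.120
  q = (-4 - (-4)·1.057 - (2)·2.420) / (10) = -0.461
  r = (-10 - (2)·1.057 - (-4)·0.500) / (-10) = 1.011
Iteration 3:
  p = (-2 - (4)·-0.461 - (-2)·1.011) / (7) = 0.267
  q = (-4 - (-4)·0.120 - (2)·1.011) / (10) = -0.554
  r = (-10 - (2)·0.120 - (-4)·-0.461) / (-10) = 1.208
Change: (0.147, -0.093, 0.197) → max |·| = 0.197

0.197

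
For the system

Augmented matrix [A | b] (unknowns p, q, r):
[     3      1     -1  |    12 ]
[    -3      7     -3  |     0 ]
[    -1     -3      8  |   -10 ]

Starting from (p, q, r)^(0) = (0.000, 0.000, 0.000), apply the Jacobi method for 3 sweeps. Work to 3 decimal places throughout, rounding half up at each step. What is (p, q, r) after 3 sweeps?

(3.357, 1.214, -0.360)

Iteration 1:
  p = (12 - (1)·0.000 - (-1)·0.000) / (3) = 4.000
  q = (0 - (-3)·0.000 - (-3)·0.000) / (7) = 0.000
  r = (-10 - (-1)·0.000 - (-3)·0.000) / (8) = -1.250
Iteration 2:
  p = (12 - (1)·0.000 - (-1)·-1.250) / (3) = 3.583
  q = (0 - (-3)·4.000 - (-3)·-1.250) / (7) = 1.179
  r = (-10 - (-1)·4.000 - (-3)·0.000) / (8) = -0.750
Iteration 3:
  p = (12 - (1)·1.179 - (-1)·-0.750) / (3) = 3.357
  q = (0 - (-3)·3.583 - (-3)·-0.750) / (7) = 1.214
  r = (-10 - (-1)·3.583 - (-3)·1.179) / (8) = -0.360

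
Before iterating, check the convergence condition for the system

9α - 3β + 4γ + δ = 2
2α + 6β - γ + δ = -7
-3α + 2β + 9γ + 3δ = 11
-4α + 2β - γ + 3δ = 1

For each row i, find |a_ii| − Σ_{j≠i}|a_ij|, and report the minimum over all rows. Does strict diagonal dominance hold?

row 1: |9| − (3+4+1) = 1
row 2: |6| − (2+1+1) = 2
row 3: |9| − (3+2+3) = 1
row 4: |3| − (4+2+1) = -4
minimum over rows = -4 → not strictly diagonally dominant

-4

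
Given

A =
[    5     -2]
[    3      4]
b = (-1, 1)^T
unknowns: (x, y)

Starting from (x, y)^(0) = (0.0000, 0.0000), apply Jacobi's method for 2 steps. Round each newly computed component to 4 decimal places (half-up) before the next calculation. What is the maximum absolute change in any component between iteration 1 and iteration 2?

0.1500

Iteration 1:
  x = (-1 - (-2)·0.0000) / (5) = -0.2000
  y = (1 - (3)·0.0000) / (4) = 0.2500
Iteration 2:
  x = (-1 - (-2)·0.2500) / (5) = -0.1000
  y = (1 - (3)·-0.2000) / (4) = 0.4000
Change: (0.1000, 0.1500) → max |·| = 0.1500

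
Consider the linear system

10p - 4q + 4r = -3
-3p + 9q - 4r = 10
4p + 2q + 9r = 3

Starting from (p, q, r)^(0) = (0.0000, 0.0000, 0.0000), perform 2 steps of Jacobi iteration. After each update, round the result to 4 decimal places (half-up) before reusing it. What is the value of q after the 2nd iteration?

1.1592

Iteration 1:
  p = (-3 - (-4)·0.0000 - (4)·0.0000) / (10) = -0.3000
  q = (10 - (-3)·0.0000 - (-4)·0.0000) / (9) = 1.1111
  r = (3 - (4)·0.0000 - (2)·0.0000) / (9) = 0.3333
Iteration 2:
  p = (-3 - (-4)·1.1111 - (4)·0.3333) / (10) = 0.0111
  q = (10 - (-3)·-0.3000 - (-4)·0.3333) / (9) = 1.1592
  r = (3 - (4)·-0.3000 - (2)·1.1111) / (9) = 0.2198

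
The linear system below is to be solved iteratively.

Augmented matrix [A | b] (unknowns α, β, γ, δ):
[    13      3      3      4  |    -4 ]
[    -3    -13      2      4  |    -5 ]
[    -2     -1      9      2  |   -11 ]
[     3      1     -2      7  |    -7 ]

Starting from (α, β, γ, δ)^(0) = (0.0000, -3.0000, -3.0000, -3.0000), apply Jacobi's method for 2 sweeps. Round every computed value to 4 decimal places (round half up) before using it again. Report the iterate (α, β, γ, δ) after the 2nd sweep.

(0.5678, -0.6532, -0.5714, -1.9683)

Iteration 1:
  α = (-4 - (3)·-3.0000 - (3)·-3.0000 - (4)·-3.0000) / (13) = 2.0000
  β = (-5 - (-3)·0.0000 - (2)·-3.0000 - (4)·-3.0000) / (-13) = -1.0000
  γ = (-11 - (-2)·0.0000 - (-1)·-3.0000 - (2)·-3.0000) / (9) = -0.8889
  δ = (-7 - (3)·0.0000 - (1)·-3.0000 - (-2)·-3.0000) / (7) = -1.4286
Iteration 2:
  α = (-4 - (3)·-1.0000 - (3)·-0.8889 - (4)·-1.4286) / (13) = 0.5678
  β = (-5 - (-3)·2.0000 - (2)·-0.8889 - (4)·-1.4286) / (-13) = -0.6532
  γ = (-11 - (-2)·2.0000 - (-1)·-1.0000 - (2)·-1.4286) / (9) = -0.5714
  δ = (-7 - (3)·2.0000 - (1)·-1.0000 - (-2)·-0.8889) / (7) = -1.9683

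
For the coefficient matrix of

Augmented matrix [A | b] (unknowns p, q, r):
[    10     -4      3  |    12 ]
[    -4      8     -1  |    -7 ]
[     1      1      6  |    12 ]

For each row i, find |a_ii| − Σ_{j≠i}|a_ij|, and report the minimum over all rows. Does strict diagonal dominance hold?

row 1: |10| − (4+3) = 3
row 2: |8| − (4+1) = 3
row 3: |6| − (1+1) = 4
minimum over rows = 3 → strictly diagonally dominant (convergence guaranteed)

3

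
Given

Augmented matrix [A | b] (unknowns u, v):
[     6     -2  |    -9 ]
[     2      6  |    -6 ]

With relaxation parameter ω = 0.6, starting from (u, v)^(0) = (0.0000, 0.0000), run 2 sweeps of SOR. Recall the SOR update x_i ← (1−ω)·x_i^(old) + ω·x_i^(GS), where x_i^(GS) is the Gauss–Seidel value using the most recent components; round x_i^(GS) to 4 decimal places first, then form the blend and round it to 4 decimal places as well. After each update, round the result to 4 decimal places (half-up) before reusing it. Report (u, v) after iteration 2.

(-1.3440, -0.4992)

Iteration 1:
  u: GS value = (-9 - (-2)·0.0000) / (6) = -1.5000;  u ← (1−ω)·0.0000 + ω·-1.5000 = -0.9000
  v: GS value = (-6 - (2)·-0.9000) / (6) = -0.7000;  v ← (1−ω)·0.0000 + ω·-0.7000 = -0.4200
Iteration 2:
  u: GS value = (-9 - (-2)·-0.4200) / (6) = -1.6400;  u ← (1−ω)·-0.9000 + ω·-1.6400 = -1.3440
  v: GS value = (-6 - (2)·-1.3440) / (6) = -0.5520;  v ← (1−ω)·-0.4200 + ω·-0.5520 = -0.4992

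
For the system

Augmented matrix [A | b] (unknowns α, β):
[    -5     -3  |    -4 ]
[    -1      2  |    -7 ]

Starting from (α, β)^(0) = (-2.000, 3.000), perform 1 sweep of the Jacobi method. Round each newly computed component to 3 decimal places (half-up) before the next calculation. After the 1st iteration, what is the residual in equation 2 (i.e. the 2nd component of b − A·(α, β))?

1.000

Iteration 1:
  α = (-4 - (-3)·3.000) / (-5) = -1.000
  β = (-7 - (-1)·-2.000) / (2) = -4.500
Residual b − A·x = (-22.500, 1.000)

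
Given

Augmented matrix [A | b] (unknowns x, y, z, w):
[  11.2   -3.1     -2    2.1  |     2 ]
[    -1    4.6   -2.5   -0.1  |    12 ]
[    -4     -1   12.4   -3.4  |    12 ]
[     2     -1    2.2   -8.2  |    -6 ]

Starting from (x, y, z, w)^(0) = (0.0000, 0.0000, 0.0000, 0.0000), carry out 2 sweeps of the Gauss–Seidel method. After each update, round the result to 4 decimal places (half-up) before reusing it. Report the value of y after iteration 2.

3.5133

Iteration 1:
  x = (2 - (-3.1)·0.0000 - (-2)·0.0000 - (2.1)·0.0000) / (11.2) = 0.1786
  y = (12 - (-1)·0.1786 - (-2.5)·0.0000 - (-0.1)·0.0000) / (4.6) = 2.6475
  z = (12 - (-4)·0.1786 - (-1)·2.6475 - (-3.4)·0.0000) / (12.4) = 1.2389
  w = (-6 - (2)·0.1786 - (-1)·2.6475 - (2.2)·1.2389) / (-8.2) = 0.7848
Iteration 2:
  x = (2 - (-3.1)·2.6475 - (-2)·1.2389 - (2.1)·0.7848) / (11.2) = 0.9854
  y = (12 - (-1)·0.9854 - (-2.5)·1.2389 - (-0.1)·0.7848) / (4.6) = 3.5133
  z = (12 - (-4)·0.9854 - (-1)·3.5133 - (-3.4)·0.7848) / (12.4) = 1.7841
  w = (-6 - (2)·0.9854 - (-1)·3.5133 - (2.2)·1.7841) / (-8.2) = 1.0223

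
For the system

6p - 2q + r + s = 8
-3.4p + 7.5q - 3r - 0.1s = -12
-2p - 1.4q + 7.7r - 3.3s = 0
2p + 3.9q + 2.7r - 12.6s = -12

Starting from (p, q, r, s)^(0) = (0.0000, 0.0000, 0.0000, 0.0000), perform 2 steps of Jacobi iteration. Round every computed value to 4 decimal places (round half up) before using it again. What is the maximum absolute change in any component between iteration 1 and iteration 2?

Iteration 1:
  p = (8 - (-2)·0.0000 - (1)·0.0000 - (1)·0.0000) / (6) = 1.3333
  q = (-12 - (-3.4)·0.0000 - (-3)·0.0000 - (-0.1)·0.0000) / (7.5) = -1.6000
  r = (0 - (-2)·0.0000 - (-1.4)·0.0000 - (-3.3)·0.0000) / (7.7) = 0.0000
  s = (-12 - (2)·0.0000 - (3.9)·0.0000 - (2.7)·0.0000) / (-12.6) = 0.9524
Iteration 2:
  p = (8 - (-2)·-1.6000 - (1)·0.0000 - (1)·0.9524) / (6) = 0.6413
  q = (-12 - (-3.4)·1.3333 - (-3)·0.0000 - (-0.1)·0.9524) / (7.5) = -0.9829
  r = (0 - (-2)·1.3333 - (-1.4)·-1.6000 - (-3.3)·0.9524) / (7.7) = 0.4636
  s = (-12 - (2)·1.3333 - (3.9)·-1.6000 - (2.7)·0.0000) / (-12.6) = 0.6688
Change: (-0.6920, 0.6171, 0.4636, -0.2836) → max |·| = 0.6920

0.6920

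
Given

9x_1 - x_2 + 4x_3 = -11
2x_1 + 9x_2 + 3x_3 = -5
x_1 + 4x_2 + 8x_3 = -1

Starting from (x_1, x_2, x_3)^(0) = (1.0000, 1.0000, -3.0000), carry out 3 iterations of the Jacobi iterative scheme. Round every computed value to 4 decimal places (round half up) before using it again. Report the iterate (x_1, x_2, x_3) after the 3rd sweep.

Iteration 1:
  x_1 = (-11 - (-1)·1.0000 - (4)·-3.0000) / (9) = 0.2222
  x_2 = (-5 - (2)·1.0000 - (3)·-3.0000) / (9) = 0.2222
  x_3 = (-1 - (1)·1.0000 - (4)·1.0000) / (8) = -0.7500
Iteration 2:
  x_1 = (-11 - (-1)·0.2222 - (4)·-0.7500) / (9) = -0.8642
  x_2 = (-5 - (2)·0.2222 - (3)·-0.7500) / (9) = -0.3549
  x_3 = (-1 - (1)·0.2222 - (4)·0.2222) / (8) = -0.2639
Iteration 3:
  x_1 = (-11 - (-1)·-0.3549 - (4)·-0.2639) / (9) = -1.1444
  x_2 = (-5 - (2)·-0.8642 - (3)·-0.2639) / (9) = -0.2755
  x_3 = (-1 - (1)·-0.8642 - (4)·-0.3549) / (8) = 0.1605

(-1.1444, -0.2755, 0.1605)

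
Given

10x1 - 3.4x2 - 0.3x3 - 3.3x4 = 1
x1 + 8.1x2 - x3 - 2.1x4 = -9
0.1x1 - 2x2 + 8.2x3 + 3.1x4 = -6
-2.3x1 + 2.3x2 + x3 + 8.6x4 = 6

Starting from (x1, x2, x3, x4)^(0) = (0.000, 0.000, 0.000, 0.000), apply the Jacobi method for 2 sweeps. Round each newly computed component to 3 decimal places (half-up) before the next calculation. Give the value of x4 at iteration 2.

1.107

Iteration 1:
  x1 = (1 - (-3.4)·0.000 - (-0.3)·0.000 - (-3.3)·0.000) / (10) = 0.100
  x2 = (-9 - (1)·0.000 - (-1)·0.000 - (-2.1)·0.000) / (8.1) = -1.111
  x3 = (-6 - (0.1)·0.000 - (-2)·0.000 - (3.1)·0.000) / (8.2) = -0.732
  x4 = (6 - (-2.3)·0.000 - (2.3)·0.000 - (1)·0.000) / (8.6) = 0.698
Iteration 2:
  x1 = (1 - (-3.4)·-1.111 - (-0.3)·-0.732 - (-3.3)·0.698) / (10) = -0.069
  x2 = (-9 - (1)·0.100 - (-1)·-0.732 - (-2.1)·0.698) / (8.1) = -1.033
  x3 = (-6 - (0.1)·0.100 - (-2)·-1.111 - (3.1)·0.698) / (8.2) = -1.268
  x4 = (6 - (-2.3)·0.100 - (2.3)·-1.111 - (1)·-0.732) / (8.6) = 1.107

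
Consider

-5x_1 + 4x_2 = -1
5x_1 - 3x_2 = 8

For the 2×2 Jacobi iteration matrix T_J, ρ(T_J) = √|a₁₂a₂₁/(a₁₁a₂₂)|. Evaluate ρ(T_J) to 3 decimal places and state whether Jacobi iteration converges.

1.155

a₁₂a₂₁/(a₁₁a₂₂) = (4)·(5) / ((-5)·(-3)) = 1.333333
ρ = √|1.333333| = √1.333333 = 1.155
ρ > 1, so Jacobi diverges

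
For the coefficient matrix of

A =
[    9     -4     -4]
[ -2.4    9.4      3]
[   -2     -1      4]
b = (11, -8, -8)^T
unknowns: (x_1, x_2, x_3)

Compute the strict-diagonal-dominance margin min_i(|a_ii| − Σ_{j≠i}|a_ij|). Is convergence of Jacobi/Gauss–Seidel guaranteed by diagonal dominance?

row 1: |9| − (4+4) = 1
row 2: |9.4| − (2.4+3) = 4
row 3: |4| − (2+1) = 1
minimum over rows = 1 → strictly diagonally dominant (convergence guaranteed)

1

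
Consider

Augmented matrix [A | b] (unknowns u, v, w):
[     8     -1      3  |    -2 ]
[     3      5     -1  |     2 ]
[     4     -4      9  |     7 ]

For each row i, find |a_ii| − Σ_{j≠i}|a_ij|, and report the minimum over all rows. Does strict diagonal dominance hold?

1

row 1: |8| − (1+3) = 4
row 2: |5| − (3+1) = 1
row 3: |9| − (4+4) = 1
minimum over rows = 1 → strictly diagonally dominant (convergence guaranteed)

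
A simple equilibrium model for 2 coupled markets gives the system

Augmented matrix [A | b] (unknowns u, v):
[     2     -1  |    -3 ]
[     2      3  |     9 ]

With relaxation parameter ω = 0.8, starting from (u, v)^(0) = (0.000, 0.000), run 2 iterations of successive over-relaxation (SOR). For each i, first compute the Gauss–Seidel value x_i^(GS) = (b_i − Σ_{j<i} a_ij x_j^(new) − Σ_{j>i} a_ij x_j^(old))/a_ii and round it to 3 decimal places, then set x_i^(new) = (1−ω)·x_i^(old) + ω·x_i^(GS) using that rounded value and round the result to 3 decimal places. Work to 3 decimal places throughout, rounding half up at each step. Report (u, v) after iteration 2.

(-0.224, 3.127)

Iteration 1:
  u: GS value = (-3 - (-1)·0.000) / (2) = -1.500;  u ← (1−ω)·0.000 + ω·-1.500 = -1.200
  v: GS value = (9 - (2)·-1.200) / (3) = 3.800;  v ← (1−ω)·0.000 + ω·3.800 = 3.040
Iteration 2:
  u: GS value = (-3 - (-1)·3.040) / (2) = 0.020;  u ← (1−ω)·-1.200 + ω·0.020 = -0.224
  v: GS value = (9 - (2)·-0.224) / (3) = 3.149;  v ← (1−ω)·3.040 + ω·3.149 = 3.127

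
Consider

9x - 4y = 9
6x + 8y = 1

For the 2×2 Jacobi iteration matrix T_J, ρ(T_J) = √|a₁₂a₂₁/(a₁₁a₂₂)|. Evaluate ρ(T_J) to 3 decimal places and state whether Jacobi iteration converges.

a₁₂a₂₁/(a₁₁a₂₂) = (-4)·(6) / ((9)·(8)) = -0.333333
ρ = √|-0.333333| = √0.333333 = 0.577
ρ < 1, so Jacobi converges

0.577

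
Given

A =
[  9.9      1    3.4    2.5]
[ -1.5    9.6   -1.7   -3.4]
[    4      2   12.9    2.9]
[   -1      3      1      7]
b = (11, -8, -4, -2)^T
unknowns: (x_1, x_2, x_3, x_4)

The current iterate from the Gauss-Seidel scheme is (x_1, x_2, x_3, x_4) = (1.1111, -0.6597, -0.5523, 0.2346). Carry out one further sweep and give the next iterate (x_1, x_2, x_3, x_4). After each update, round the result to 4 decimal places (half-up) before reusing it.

One sweep:
  x_1 = (11 - (1)·-0.6597 - (3.4)·-0.5523 - (2.5)·0.2346) / (9.9) = 1.3082
  x_2 = (-8 - (-1.5)·1.3082 - (-1.7)·-0.5523 - (-3.4)·0.2346) / (9.6) = -0.6436
  x_3 = (-4 - (4)·1.3082 - (2)·-0.6436 - (2.9)·0.2346) / (12.9) = -0.6687
  x_4 = (-2 - (-1)·1.3082 - (3)·-0.6436 - (1)·-0.6687) / (7) = 0.2725

(1.3082, -0.6436, -0.6687, 0.2725)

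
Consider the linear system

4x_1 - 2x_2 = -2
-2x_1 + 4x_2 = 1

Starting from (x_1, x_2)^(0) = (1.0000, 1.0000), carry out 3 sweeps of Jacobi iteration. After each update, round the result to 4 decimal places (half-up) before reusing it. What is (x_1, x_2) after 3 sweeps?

Iteration 1:
  x_1 = (-2 - (-2)·1.0000) / (4) = 0.0000
  x_2 = (1 - (-2)·1.0000) / (4) = 0.7500
Iteration 2:
  x_1 = (-2 - (-2)·0.7500) / (4) = -0.1250
  x_2 = (1 - (-2)·0.0000) / (4) = 0.2500
Iteration 3:
  x_1 = (-2 - (-2)·0.2500) / (4) = -0.3750
  x_2 = (1 - (-2)·-0.1250) / (4) = 0.1875

(-0.3750, 0.1875)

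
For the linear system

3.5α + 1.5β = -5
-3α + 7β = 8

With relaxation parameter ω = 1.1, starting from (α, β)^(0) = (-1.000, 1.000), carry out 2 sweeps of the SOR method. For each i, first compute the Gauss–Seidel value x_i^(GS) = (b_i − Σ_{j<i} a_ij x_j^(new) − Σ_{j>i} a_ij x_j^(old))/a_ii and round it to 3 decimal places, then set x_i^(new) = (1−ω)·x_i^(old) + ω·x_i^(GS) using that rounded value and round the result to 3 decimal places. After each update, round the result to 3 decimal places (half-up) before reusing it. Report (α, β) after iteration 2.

(-1.491, 0.530)

Iteration 1:
  α: GS value = (-5 - (1.5)·1.000) / (3.5) = -1.857;  α ← (1−ω)·-1.000 + ω·-1.857 = -1.943
  β: GS value = (8 - (-3)·-1.943) / (7) = 0.310;  β ← (1−ω)·1.000 + ω·0.310 = 0.241
Iteration 2:
  α: GS value = (-5 - (1.5)·0.241) / (3.5) = -1.532;  α ← (1−ω)·-1.943 + ω·-1.532 = -1.491
  β: GS value = (8 - (-3)·-1.491) / (7) = 0.504;  β ← (1−ω)·0.241 + ω·0.504 = 0.530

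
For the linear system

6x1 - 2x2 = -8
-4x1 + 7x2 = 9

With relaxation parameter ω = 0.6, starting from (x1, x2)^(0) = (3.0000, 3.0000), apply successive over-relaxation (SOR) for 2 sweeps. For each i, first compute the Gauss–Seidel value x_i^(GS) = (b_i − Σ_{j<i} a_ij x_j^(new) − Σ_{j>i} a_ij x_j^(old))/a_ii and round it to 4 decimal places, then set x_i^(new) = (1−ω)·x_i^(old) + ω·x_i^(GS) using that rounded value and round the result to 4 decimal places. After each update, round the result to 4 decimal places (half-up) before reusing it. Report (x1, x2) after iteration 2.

Iteration 1:
  x1: GS value = (-8 - (-2)·3.0000) / (6) = -0.3333;  x1 ← (1−ω)·3.0000 + ω·-0.3333 = 1.0000
  x2: GS value = (9 - (-4)·1.0000) / (7) = 1.8571;  x2 ← (1−ω)·3.0000 + ω·1.8571 = 2.3143
Iteration 2:
  x1: GS value = (-8 - (-2)·2.3143) / (6) = -0.5619;  x1 ← (1−ω)·1.0000 + ω·-0.5619 = 0.0629
  x2: GS value = (9 - (-4)·0.0629) / (7) = 1.3217;  x2 ← (1−ω)·2.3143 + ω·1.3217 = 1.7187

(0.0629, 1.7187)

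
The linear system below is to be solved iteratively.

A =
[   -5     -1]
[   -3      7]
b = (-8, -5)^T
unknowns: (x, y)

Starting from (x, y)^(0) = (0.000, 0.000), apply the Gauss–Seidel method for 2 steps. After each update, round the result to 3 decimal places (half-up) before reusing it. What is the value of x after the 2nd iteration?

1.606

Iteration 1:
  x = (-8 - (-1)·0.000) / (-5) = 1.600
  y = (-5 - (-3)·1.600) / (7) = -0.029
Iteration 2:
  x = (-8 - (-1)·-0.029) / (-5) = 1.606
  y = (-5 - (-3)·1.606) / (7) = -0.026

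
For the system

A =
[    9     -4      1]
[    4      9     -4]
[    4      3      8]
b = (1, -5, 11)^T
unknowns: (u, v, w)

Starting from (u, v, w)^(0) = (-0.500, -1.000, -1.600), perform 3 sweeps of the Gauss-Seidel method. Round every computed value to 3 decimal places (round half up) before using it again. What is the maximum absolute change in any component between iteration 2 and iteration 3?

0.833

Iteration 1:
  u = (1 - (-4)·-1.000 - (1)·-1.600) / (9) = -0.156
  v = (-5 - (4)·-0.156 - (-4)·-1.600) / (9) = -1.197
  w = (11 - (4)·-0.156 - (3)·-1.197) / (8) = 1.902
Iteration 2:
  u = (1 - (-4)·-1.197 - (1)·1.902) / (9) = -0.632
  v = (-5 - (4)·-0.632 - (-4)·1.902) / (9) = 0.571
  w = (11 - (4)·-0.632 - (3)·0.571) / (8) = 1.477
Iteration 3:
  u = (1 - (-4)·0.571 - (1)·1.477) / (9) = 0.201
  v = (-5 - (4)·0.201 - (-4)·1.477) / (9) = 0.012
  w = (11 - (4)·0.201 - (3)·0.012) / (8) = 1.270
Change: (0.833, -0.559, -0.207) → max |·| = 0.833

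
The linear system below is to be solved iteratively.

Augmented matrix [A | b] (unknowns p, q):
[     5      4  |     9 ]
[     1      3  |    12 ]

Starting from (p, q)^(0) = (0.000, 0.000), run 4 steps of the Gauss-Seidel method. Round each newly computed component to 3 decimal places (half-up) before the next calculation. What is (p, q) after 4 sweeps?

Iteration 1:
  p = (9 - (4)·0.000) / (5) = 1.800
  q = (12 - (1)·1.800) / (3) = 3.400
Iteration 2:
  p = (9 - (4)·3.400) / (5) = -0.920
  q = (12 - (1)·-0.920) / (3) = 4.307
Iteration 3:
  p = (9 - (4)·4.307) / (5) = -1.646
  q = (12 - (1)·-1.646) / (3) = 4.549
Iteration 4:
  p = (9 - (4)·4.549) / (5) = -1.839
  q = (12 - (1)·-1.839) / (3) = 4.613

(-1.839, 4.613)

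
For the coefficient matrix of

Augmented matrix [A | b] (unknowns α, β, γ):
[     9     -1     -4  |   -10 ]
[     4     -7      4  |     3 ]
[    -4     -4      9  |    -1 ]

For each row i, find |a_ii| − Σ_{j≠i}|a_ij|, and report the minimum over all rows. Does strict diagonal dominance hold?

-1

row 1: |9| − (1+4) = 4
row 2: |-7| − (4+4) = -1
row 3: |9| − (4+4) = 1
minimum over rows = -1 → not strictly diagonally dominant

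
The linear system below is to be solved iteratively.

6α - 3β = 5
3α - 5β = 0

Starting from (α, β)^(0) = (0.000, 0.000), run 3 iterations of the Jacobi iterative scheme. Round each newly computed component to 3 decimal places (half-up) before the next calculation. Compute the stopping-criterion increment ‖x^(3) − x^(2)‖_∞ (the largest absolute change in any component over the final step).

0.250

Iteration 1:
  α = (5 - (-3)·0.000) / (6) = 0.833
  β = (0 - (3)·0.000) / (-5) = 0.000
Iteration 2:
  α = (5 - (-3)·0.000) / (6) = 0.833
  β = (0 - (3)·0.833) / (-5) = 0.500
Iteration 3:
  α = (5 - (-3)·0.500) / (6) = 1.083
  β = (0 - (3)·0.833) / (-5) = 0.500
Change: (0.250, 0.000) → max |·| = 0.250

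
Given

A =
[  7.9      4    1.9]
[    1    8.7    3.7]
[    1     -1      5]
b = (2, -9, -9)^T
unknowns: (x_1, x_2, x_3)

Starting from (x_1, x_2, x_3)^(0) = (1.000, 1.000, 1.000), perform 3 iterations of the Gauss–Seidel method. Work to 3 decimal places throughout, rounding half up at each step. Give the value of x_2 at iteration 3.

-0.226

Iteration 1:
  x_1 = (2 - (4)·1.000 - (1.9)·1.000) / (7.9) = -0.494
  x_2 = (-9 - (1)·-0.494 - (3.7)·1.000) / (8.7) = -1.403
  x_3 = (-9 - (1)·-0.494 - (-1)·-1.403) / (5) = -1.982
Iteration 2:
  x_1 = (2 - (4)·-1.403 - (1.9)·-1.982) / (7.9) = 1.440
  x_2 = (-9 - (1)·1.440 - (3.7)·-1.982) / (8.7) = -0.357
  x_3 = (-9 - (1)·1.440 - (-1)·-0.357) / (5) = -2.159
Iteration 3:
  x_1 = (2 - (4)·-0.357 - (1.9)·-2.159) / (7.9) = 0.953
  x_2 = (-9 - (1)·0.953 - (3.7)·-2.159) / (8.7) = -0.226
  x_3 = (-9 - (1)·0.953 - (-1)·-0.226) / (5) = -2.036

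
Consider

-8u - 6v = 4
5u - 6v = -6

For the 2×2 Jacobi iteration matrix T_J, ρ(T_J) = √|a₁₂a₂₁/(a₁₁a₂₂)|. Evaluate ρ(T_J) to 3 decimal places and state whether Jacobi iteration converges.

a₁₂a₂₁/(a₁₁a₂₂) = (-6)·(5) / ((-8)·(-6)) = -0.625000
ρ = √|-0.625000| = √0.625000 = 0.791
ρ < 1, so Jacobi converges

0.791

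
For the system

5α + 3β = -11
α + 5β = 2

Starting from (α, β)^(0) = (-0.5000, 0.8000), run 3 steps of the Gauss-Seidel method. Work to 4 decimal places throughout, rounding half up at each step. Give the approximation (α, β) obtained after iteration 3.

(-2.7714, 0.9543)

Iteration 1:
  α = (-11 - (3)·0.8000) / (5) = -2.6800
  β = (2 - (1)·-2.6800) / (5) = 0.9360
Iteration 2:
  α = (-11 - (3)·0.9360) / (5) = -2.7616
  β = (2 - (1)·-2.7616) / (5) = 0.9523
Iteration 3:
  α = (-11 - (3)·0.9523) / (5) = -2.7714
  β = (2 - (1)·-2.7714) / (5) = 0.9543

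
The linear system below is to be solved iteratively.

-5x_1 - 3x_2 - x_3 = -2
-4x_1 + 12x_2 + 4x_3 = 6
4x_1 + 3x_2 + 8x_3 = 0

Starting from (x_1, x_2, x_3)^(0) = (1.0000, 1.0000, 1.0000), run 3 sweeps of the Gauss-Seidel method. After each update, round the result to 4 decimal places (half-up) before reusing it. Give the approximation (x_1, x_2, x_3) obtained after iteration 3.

Iteration 1:
  x_1 = (-2 - (-3)·1.0000 - (-1)·1.0000) / (-5) = -0.4000
  x_2 = (6 - (-4)·-0.4000 - (4)·1.0000) / (12) = 0.0333
  x_3 = (0 - (4)·-0.4000 - (3)·0.0333) / (8) = 0.1875
Iteration 2:
  x_1 = (-2 - (-3)·0.0333 - (-1)·0.1875) / (-5) = 0.3425
  x_2 = (6 - (-4)·0.3425 - (4)·0.1875) / (12) = 0.5517
  x_3 = (0 - (4)·0.3425 - (3)·0.5517) / (8) = -0.3781
Iteration 3:
  x_1 = (-2 - (-3)·0.5517 - (-1)·-0.3781) / (-5) = 0.1446
  x_2 = (6 - (-4)·0.1446 - (4)·-0.3781) / (12) = 0.6742
  x_3 = (0 - (4)·0.1446 - (3)·0.6742) / (8) = -0.3251

(0.1446, 0.6742, -0.3251)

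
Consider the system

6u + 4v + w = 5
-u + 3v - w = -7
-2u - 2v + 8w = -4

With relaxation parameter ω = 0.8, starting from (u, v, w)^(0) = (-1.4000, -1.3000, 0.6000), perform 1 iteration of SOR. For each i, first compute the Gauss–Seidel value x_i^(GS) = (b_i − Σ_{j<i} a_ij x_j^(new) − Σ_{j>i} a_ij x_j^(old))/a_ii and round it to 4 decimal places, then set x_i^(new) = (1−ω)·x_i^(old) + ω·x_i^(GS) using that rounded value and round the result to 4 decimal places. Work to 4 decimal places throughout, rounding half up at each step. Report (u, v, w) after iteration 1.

Iteration 1:
  u: GS value = (5 - (4)·-1.3000 - (1)·0.6000) / (6) = 1.6000;  u ← (1−ω)·-1.4000 + ω·1.6000 = 1.0000
  v: GS value = (-7 - (-1)·1.0000 - (-1)·0.6000) / (3) = -1.8000;  v ← (1−ω)·-1.3000 + ω·-1.8000 = -1.7000
  w: GS value = (-4 - (-2)·1.0000 - (-2)·-1.7000) / (8) = -0.6750;  w ← (1−ω)·0.6000 + ω·-0.6750 = -0.4200

(1.0000, -1.7000, -0.4200)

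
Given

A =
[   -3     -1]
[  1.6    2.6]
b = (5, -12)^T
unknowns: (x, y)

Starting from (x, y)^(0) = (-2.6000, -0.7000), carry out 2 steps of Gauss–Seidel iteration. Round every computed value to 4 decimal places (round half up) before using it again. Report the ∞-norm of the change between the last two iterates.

Iteration 1:
  x = (5 - (-1)·-0.7000) / (-3) = -1.4333
  y = (-12 - (1.6)·-1.4333) / (2.6) = -3.7334
Iteration 2:
  x = (5 - (-1)·-3.7334) / (-3) = -0.4222
  y = (-12 - (1.6)·-0.4222) / (2.6) = -4.3556
Change: (1.0111, -0.6222) → max |·| = 1.0111

1.0111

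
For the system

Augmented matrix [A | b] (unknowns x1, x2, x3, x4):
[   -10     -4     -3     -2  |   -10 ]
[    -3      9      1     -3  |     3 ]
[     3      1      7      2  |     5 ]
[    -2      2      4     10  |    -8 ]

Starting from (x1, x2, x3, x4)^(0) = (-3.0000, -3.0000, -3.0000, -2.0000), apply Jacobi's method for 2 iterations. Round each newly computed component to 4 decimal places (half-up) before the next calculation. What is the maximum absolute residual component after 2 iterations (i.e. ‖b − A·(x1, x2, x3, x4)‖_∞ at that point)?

Iteration 1:
  x1 = (-10 - (-4)·-3.0000 - (-3)·-3.0000 - (-2)·-2.0000) / (-10) = 3.5000
  x2 = (3 - (-3)·-3.0000 - (1)·-3.0000 - (-3)·-2.0000) / (9) = -1.0000
  x3 = (5 - (3)·-3.0000 - (1)·-3.0000 - (2)·-2.0000) / (7) = 3.0000
  x4 = (-8 - (-2)·-3.0000 - (2)·-3.0000 - (4)·-3.0000) / (10) = 0.4000
Iteration 2:
  x1 = (-10 - (-4)·-1.0000 - (-3)·3.0000 - (-2)·0.4000) / (-10) = 0.4200
  x2 = (3 - (-3)·3.5000 - (1)·3.0000 - (-3)·0.4000) / (9) = 1.3000
  x3 = (5 - (3)·3.5000 - (1)·-1.0000 - (2)·0.4000) / (7) = -0.7571
  x4 = (-8 - (-2)·3.5000 - (2)·-1.0000 - (4)·3.0000) / (10) = -1.1000
Residual b − A·x = (-5.0713, -9.9829, 9.9397, 4.2684); ∞-norm = 9.9829

9.9829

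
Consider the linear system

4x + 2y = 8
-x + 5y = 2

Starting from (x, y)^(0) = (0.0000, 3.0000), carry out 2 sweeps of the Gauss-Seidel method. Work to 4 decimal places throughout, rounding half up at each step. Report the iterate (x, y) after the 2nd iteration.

Iteration 1:
  x = (8 - (2)·3.0000) / (4) = 0.5000
  y = (2 - (-1)·0.5000) / (5) = 0.5000
Iteration 2:
  x = (8 - (2)·0.5000) / (4) = 1.7500
  y = (2 - (-1)·1.7500) / (5) = 0.7500

(1.7500, 0.7500)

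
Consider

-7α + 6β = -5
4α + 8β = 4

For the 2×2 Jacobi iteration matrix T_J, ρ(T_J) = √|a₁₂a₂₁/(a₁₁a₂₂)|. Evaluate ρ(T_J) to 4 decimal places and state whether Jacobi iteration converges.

0.6547

a₁₂a₂₁/(a₁₁a₂₂) = (6)·(4) / ((-7)·(8)) = -0.428571
ρ = √|-0.428571| = √0.428571 = 0.6547
ρ < 1, so Jacobi converges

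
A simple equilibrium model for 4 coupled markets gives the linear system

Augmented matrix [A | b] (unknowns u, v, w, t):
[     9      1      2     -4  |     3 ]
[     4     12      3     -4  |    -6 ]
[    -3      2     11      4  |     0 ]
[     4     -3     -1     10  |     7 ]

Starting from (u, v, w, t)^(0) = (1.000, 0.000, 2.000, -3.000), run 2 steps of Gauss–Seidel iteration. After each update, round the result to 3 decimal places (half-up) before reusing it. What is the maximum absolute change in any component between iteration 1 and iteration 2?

Iteration 1:
  u = (3 - (1)·0.000 - (2)·2.000 - (-4)·-3.000) / (9) = -1.444
  v = (-6 - (4)·-1.444 - (3)·2.000 - (-4)·-3.000) / (12) = -1.519
  w = (0 - (-3)·-1.444 - (2)·-1.519 - (4)·-3.000) / (11) = 0.973
  t = (7 - (4)·-1.444 - (-3)·-1.519 - (-1)·0.973) / (10) = 0.919
Iteration 2:
  u = (3 - (1)·-1.519 - (2)·0.973 - (-4)·0.919) / (9) = 0.694
  v = (-6 - (4)·0.694 - (3)·0.973 - (-4)·0.919) / (12) = -0.668
  w = (0 - (-3)·0.694 - (2)·-0.668 - (4)·0.919) / (11) = -0.023
  t = (7 - (4)·0.694 - (-3)·-0.668 - (-1)·-0.023) / (10) = 0.220
Change: (2.138, 0.851, -0.996, -0.699) → max |·| = 2.138

2.138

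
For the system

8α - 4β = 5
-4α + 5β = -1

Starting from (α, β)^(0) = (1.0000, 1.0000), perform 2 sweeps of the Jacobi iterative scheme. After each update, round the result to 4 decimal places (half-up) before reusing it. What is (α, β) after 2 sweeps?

Iteration 1:
  α = (5 - (-4)·1.0000) / (8) = 1.1250
  β = (-1 - (-4)·1.0000) / (5) = 0.6000
Iteration 2:
  α = (5 - (-4)·0.6000) / (8) = 0.9250
  β = (-1 - (-4)·1.1250) / (5) = 0.7000

(0.9250, 0.7000)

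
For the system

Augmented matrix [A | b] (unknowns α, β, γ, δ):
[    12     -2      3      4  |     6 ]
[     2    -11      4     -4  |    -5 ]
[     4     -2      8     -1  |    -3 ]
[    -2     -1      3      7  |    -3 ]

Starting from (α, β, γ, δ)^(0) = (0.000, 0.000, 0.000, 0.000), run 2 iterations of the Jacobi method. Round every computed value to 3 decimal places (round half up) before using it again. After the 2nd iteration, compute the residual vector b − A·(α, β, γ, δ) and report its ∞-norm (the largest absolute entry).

Iteration 1:
  α = (6 - (-2)·0.000 - (3)·0.000 - (4)·0.000) / (12) = 0.500
  β = (-5 - (2)·0.000 - (4)·0.000 - (-4)·0.000) / (-11) = 0.455
  γ = (-3 - (4)·0.000 - (-2)·0.000 - (-1)·0.000) / (8) = -0.375
  δ = (-3 - (-2)·0.000 - (-1)·0.000 - (3)·0.000) / (7) = -0.429
Iteration 2:
  α = (6 - (-2)·0.455 - (3)·-0.375 - (4)·-0.429) / (12) = 0.813
  β = (-5 - (2)·0.500 - (4)·-0.375 - (-4)·-0.429) / (-11) = 0.565
  γ = (-3 - (4)·0.500 - (-2)·0.455 - (-1)·-0.429) / (8) = -0.565
  δ = (-3 - (-2)·0.500 - (-1)·0.455 - (3)·-0.375) / (7) = -0.060
Residual b − A·x = (-0.691, 1.609, -0.662, 1.306); ∞-norm = 1.609

1.609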